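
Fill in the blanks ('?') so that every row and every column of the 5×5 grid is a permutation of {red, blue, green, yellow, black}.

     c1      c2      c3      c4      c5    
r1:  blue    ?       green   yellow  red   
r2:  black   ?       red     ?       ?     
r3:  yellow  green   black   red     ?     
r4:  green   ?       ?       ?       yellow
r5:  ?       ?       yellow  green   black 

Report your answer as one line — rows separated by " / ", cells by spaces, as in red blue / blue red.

blue black green yellow red / black yellow red blue green / yellow green black red blue / green red blue black yellow / red blue yellow green black

(r1,c2) = black
(r2,c4) = blue
(r2,c5) = green
(r3,c5) = blue
(r4,c3) = blue
(r4,c4) = black
(r5,c1) = red
(r5,c2) = blue
(r2,c2) = yellow
(r4,c2) = red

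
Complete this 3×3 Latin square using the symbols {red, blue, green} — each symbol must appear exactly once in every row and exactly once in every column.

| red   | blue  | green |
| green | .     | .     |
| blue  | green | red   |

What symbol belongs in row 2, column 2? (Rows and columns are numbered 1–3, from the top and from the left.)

At row 2, column 2: row 2 has {green}; column 2 has {blue,green}; that leaves red.

red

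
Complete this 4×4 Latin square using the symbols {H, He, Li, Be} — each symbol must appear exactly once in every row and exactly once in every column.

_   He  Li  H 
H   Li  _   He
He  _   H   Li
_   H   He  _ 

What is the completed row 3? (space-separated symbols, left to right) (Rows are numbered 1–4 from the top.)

He Be H Li

(r1,c1) = Be
(r2,c3) = Be
(r3,c2) = Be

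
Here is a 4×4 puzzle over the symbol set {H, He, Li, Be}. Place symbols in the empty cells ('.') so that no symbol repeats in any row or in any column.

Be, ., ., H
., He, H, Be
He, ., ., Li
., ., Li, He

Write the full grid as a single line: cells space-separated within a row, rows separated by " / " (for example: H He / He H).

(r1,c2) = Li
(r1,c3) = He
(r2,c1) = Li
(r3,c3) = Be
(r4,c1) = H
(r4,c2) = Be
(r3,c2) = H

Be Li He H / Li He H Be / He H Be Li / H Be Li He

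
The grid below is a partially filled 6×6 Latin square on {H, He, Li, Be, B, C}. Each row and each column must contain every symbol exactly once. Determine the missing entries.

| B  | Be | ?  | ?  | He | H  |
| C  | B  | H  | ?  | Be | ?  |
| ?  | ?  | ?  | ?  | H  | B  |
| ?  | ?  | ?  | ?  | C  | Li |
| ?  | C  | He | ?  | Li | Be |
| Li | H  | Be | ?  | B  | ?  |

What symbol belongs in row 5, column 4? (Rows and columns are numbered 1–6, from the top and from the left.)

B

At row 2, column 6: row 2 has {H,Be,B,C}; column 6 has {H,Li,Be,B}; that leaves He.
At row 4, column 2: row 4 has {Li,C}; column 2 has {H,Be,B,C}; that leaves He.
At row 4, column 3: row 4 has {He,Li,C}; column 3 has {H,He,Be}; that leaves B.
At row 5, column 1: row 5 has {He,Li,Be,C}; column 1 has {Li,B,C}; that leaves H.
At row 5, column 4: row 5 has {H,He,Li,Be,C}; column 4 is empty so far; that leaves B.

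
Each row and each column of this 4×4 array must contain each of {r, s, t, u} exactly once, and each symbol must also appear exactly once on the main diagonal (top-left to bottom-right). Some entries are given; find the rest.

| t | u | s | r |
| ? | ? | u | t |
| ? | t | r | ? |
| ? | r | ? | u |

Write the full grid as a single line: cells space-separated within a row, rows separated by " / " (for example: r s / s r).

t u s r / r s u t / u t r s / s r t u

(r2,c2) = s
(r3,c4) = s
(r4,c1) = s
(r4,c3) = t
(r2,c1) = r
(r3,c1) = u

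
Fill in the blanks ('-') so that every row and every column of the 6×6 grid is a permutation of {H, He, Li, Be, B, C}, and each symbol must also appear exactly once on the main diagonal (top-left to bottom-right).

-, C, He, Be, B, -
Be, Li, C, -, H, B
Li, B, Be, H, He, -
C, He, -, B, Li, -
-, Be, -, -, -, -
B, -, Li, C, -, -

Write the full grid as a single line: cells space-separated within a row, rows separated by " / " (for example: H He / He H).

H C He Be B Li / Be Li C He H B / Li B Be H He C / C He H B Li Be / He Be B Li C H / B H Li C Be He

(r1,c1) = H
(r1,c6) = Li
(r2,c4) = He
(r3,c6) = C
(r4,c3) = H
(r4,c6) = Be
(r5,c1) = He
(r5,c3) = B
(r5,c4) = Li
(r5,c5) = C
(r5,c6) = H
(r6,c2) = H
(r6,c5) = Be
(r6,c6) = He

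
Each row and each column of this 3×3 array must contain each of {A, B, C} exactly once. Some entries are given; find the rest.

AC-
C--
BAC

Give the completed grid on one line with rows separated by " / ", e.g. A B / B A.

A C B / C B A / B A C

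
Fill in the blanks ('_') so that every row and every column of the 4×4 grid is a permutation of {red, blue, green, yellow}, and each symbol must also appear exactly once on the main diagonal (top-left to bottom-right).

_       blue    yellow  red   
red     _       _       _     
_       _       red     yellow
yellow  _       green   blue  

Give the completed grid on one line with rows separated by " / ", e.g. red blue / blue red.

green blue yellow red / red yellow blue green / blue green red yellow / yellow red green blue

(r1,c1) = green
(r2,c2) = yellow
(r2,c3) = blue
(r2,c4) = green
(r3,c1) = blue
(r3,c2) = green
(r4,c2) = red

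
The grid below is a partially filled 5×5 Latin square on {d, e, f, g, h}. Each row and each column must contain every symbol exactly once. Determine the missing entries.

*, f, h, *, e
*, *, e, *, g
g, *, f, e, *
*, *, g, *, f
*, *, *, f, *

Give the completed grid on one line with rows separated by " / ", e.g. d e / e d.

d f h g e / f d e h g / g h f e d / h e g d f / e g d f h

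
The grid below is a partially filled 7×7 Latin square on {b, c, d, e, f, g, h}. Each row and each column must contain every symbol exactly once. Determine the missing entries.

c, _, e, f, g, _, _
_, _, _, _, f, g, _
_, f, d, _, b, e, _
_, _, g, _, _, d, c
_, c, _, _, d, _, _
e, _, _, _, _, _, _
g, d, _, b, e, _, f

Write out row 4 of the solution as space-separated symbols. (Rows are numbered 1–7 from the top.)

f b g e h d c

(r3,c1) = h
(r3,c7) = g
(r4,c5) = h
(r6,c5) = c
(r3,c4) = c
(r4,c4) = e
(r4,c2) = b
(r1,c2) = h
(r1,c6) = b
(r1,c7) = d
(r2,c2) = e
(r4,c1) = f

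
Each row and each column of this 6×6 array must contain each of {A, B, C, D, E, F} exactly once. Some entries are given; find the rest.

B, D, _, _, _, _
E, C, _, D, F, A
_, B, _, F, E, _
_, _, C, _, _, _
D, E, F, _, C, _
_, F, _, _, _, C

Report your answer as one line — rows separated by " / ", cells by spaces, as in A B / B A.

B D E C A F / E C B D F A / C B A F E D / F A C B D E / D E F A C B / A F D E B C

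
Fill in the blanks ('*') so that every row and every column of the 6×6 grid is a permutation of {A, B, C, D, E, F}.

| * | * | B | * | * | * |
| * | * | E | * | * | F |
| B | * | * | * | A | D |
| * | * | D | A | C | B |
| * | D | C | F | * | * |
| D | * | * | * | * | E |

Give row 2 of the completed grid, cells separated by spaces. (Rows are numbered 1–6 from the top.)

(r3,c3) = F
(r5,c6) = A
(r6,c3) = A
(r1,c6) = C
(r5,c1) = E
(r5,c5) = B
(r6,c5) = F
(r2,c5) = D
(r4,c1) = F
(r4,c2) = E
(r1,c1) = A
(r1,c2) = F
(r1,c5) = E
(r2,c1) = C
(r2,c4) = B
(r3,c2) = C
(r3,c4) = E
(r6,c2) = B
(r6,c4) = C
(r1,c4) = D
(r2,c2) = A

C A E B D F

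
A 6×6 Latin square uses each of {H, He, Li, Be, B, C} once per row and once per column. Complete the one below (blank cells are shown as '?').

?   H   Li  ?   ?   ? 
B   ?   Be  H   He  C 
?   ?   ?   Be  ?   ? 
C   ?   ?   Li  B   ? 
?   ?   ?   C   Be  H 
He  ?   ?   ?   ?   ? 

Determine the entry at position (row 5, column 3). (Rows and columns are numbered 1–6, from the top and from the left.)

He

(r1,c1): row 1 has {H,Li}; column 1 has {He,B,C}, so it must be Be.
(r1,c5): row 1 has {H,Li,Be}; column 5 has {He,Be,B}, so it must be C.
(r2,c2): row 2 has {H,He,Be,B,C}; column 2 has {H}, so it must be Li.
(r5,c1): row 5 has {H,Be,C}; column 1 has {He,Be,B,C}, so it must be Li.
(r6,c4): row 6 has {He}; column 4 has {H,Li,Be,C}, so it must be B.
(r1,c4): row 1 has {H,Li,Be,C}; column 4 has {H,Li,Be,B,C}, so it must be He.
(r1,c6): row 1 has {H,He,Li,Be,C}; column 6 has {H,C}, so it must be B.
(r3,c1): row 3 has {Be}; column 1 has {He,Li,Be,B,C}, so it must be H.
(r3,c5): row 3 has {H,Be}; column 5 has {He,Be,B,C}, so it must be Li.
(r3,c6): row 3 has {H,Li,Be}; column 6 has {H,B,C}, so it must be He.
(r4,c6): row 4 has {Li,B,C}; column 6 has {H,He,B,C}, so it must be Be.
(r6,c5): row 6 has {He,B}; column 5 has {He,Li,Be,B,C}, so it must be H.
(r6,c6): row 6 has {H,He,B}; column 6 has {H,He,Be,B,C}, so it must be Li.
(r4,c2): row 4 has {Li,Be,B,C}; column 2 has {H,Li}, so it must be He.
(r4,c3): row 4 has {He,Li,Be,B,C}; column 3 has {Li,Be}, so it must be H.
(r5,c2): row 5 has {H,Li,Be,C}; column 2 has {H,He,Li}, so it must be B.
(r5,c3): row 5 has {H,Li,Be,B,C}; column 3 has {H,Li,Be}, so it must be He.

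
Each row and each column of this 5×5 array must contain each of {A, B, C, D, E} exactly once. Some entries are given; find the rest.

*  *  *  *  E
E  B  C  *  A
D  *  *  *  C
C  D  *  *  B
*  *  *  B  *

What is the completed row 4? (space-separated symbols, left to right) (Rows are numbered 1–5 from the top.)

C D A E B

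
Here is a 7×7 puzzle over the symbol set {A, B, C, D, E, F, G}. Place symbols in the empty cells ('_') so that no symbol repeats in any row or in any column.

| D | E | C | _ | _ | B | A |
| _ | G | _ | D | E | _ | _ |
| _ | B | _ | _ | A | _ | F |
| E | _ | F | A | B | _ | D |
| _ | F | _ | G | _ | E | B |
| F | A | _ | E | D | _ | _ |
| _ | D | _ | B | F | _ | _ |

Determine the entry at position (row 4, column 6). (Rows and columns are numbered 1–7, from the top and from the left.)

G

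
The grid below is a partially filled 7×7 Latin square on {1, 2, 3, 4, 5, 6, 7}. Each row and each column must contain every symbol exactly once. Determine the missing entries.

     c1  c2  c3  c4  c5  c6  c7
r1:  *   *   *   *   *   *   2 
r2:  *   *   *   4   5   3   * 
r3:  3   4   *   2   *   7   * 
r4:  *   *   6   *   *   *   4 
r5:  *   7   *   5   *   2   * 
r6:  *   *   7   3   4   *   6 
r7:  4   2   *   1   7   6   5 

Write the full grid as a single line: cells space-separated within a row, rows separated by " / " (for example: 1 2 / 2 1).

(r3,c7) = 1
(r4,c4) = 7
(r5,c7) = 3
(r7,c3) = 3
(r1,c4) = 6
(r2,c7) = 7
(r3,c3) = 5
(r3,c5) = 6
(r5,c5) = 1
(r1,c5) = 3
(r4,c5) = 2
(r5,c1) = 6
(r5,c3) = 4
(r1,c3) = 1
(r2,c3) = 2
(r1,c2) = 5
(r1,c6) = 4
(r2,c1) = 1
(r2,c2) = 6
(r4,c1) = 5
(r4,c6) = 1
(r6,c1) = 2
(r6,c2) = 1
(r6,c6) = 5
(r1,c1) = 7
(r4,c2) = 3

7 5 1 6 3 4 2 / 1 6 2 4 5 3 7 / 3 4 5 2 6 7 1 / 5 3 6 7 2 1 4 / 6 7 4 5 1 2 3 / 2 1 7 3 4 5 6 / 4 2 3 1 7 6 5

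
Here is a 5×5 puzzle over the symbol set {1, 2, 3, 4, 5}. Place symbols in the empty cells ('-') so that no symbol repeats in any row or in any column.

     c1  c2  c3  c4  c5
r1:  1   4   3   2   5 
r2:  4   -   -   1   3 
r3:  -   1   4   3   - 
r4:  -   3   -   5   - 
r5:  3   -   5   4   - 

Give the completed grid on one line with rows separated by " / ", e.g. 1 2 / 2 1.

1 4 3 2 5 / 4 5 2 1 3 / 5 1 4 3 2 / 2 3 1 5 4 / 3 2 5 4 1

row 2 has {1,3,4}; column 3 has {3,4,5} — only 2 is left for (r2,c3).
row 3 has {1,3,4}; column 5 has {3,5} — only 2 is left for (r3,c5).
row 4 has {3,5}; column 1 has {1,3,4} — only 2 is left for (r4,c1).
row 4 has {2,3,5}; column 3 has {2,3,4,5} — only 1 is left for (r4,c3).
row 4 has {1,2,3,5}; column 5 has {2,3,5} — only 4 is left for (r4,c5).
row 5 has {3,4,5}; column 2 has {1,3,4} — only 2 is left for (r5,c2).
row 5 has {2,3,4,5}; column 5 has {2,3,4,5} — only 1 is left for (r5,c5).
row 2 has {1,2,3,4}; column 2 has {1,2,3,4} — only 5 is left for (r2,c2).
row 3 has {1,2,3,4}; column 1 has {1,2,3,4} — only 5 is left for (r3,c1).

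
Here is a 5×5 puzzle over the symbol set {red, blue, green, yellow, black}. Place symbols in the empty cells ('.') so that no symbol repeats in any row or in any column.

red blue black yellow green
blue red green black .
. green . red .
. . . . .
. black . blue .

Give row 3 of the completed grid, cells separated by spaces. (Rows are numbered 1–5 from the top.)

(r2,c5) = yellow
(r4,c2) = yellow
(r4,c4) = green
(r5,c5) = red
(r4,c1) = black
(r4,c5) = blue
(r5,c3) = yellow
(r3,c1) = yellow
(r3,c3) = blue
(r3,c5) = black

yellow green blue red black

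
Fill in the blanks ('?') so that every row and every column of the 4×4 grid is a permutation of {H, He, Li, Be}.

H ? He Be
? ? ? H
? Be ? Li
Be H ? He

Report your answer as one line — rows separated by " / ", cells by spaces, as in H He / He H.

H Li He Be / Li He Be H / He Be H Li / Be H Li He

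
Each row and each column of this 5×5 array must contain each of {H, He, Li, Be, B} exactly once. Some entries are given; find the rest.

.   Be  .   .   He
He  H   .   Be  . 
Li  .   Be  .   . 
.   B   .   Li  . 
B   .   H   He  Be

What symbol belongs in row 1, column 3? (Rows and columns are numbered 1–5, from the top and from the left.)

(r1,c1) = H
(r1,c4) = B
(r3,c2) = He
(r3,c4) = H
(r3,c5) = B
(r4,c1) = Be
(r4,c3) = He
(r4,c5) = H
(r5,c2) = Li
(r1,c3) = Li

Li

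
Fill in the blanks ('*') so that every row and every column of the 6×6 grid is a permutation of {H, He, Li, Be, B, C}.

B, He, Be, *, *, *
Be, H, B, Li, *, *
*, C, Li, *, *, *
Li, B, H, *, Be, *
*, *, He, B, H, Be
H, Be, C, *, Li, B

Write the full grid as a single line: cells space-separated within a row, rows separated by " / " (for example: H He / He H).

B He Be H C Li / Be H B Li He C / He C Li Be B H / Li B H C Be He / C Li He B H Be / H Be C He Li B

row 1 has {He,Be,B}; column 5 has {H,Li,Be} — only C is left for (r1,c5).
row 2 has {H,Li,Be,B}; column 5 has {H,Li,Be,C} — only He is left for (r2,c5).
row 2 has {H,He,Li,Be,B}; column 6 has {Be,B} — only C is left for (r2,c6).
row 3 has {Li,C}; column 1 has {H,Li,Be,B} — only He is left for (r3,c1).
row 3 has {He,Li,C}; column 5 has {H,He,Li,Be,C} — only B is left for (r3,c5).
row 3 has {He,Li,B,C}; column 6 has {Be,B,C} — only H is left for (r3,c6).
row 4 has {H,Li,Be,B}; column 6 has {H,Be,B,C} — only He is left for (r4,c6).
row 5 has {H,He,Be,B}; column 1 has {H,He,Li,Be,B} — only C is left for (r5,c1).
row 5 has {H,He,Be,B,C}; column 2 has {H,He,Be,B,C} — only Li is left for (r5,c2).
row 6 has {H,Li,Be,B,C}; column 4 has {Li,B} — only He is left for (r6,c4).
row 1 has {He,Be,B,C}; column 4 has {He,Li,B} — only H is left for (r1,c4).
row 1 has {H,He,Be,B,C}; column 6 has {H,He,Be,B,C} — only Li is left for (r1,c6).
row 3 has {H,He,Li,B,C}; column 4 has {H,He,Li,B} — only Be is left for (r3,c4).
row 4 has {H,He,Li,Be,B}; column 4 has {H,He,Li,Be,B} — only C is left for (r4,c4).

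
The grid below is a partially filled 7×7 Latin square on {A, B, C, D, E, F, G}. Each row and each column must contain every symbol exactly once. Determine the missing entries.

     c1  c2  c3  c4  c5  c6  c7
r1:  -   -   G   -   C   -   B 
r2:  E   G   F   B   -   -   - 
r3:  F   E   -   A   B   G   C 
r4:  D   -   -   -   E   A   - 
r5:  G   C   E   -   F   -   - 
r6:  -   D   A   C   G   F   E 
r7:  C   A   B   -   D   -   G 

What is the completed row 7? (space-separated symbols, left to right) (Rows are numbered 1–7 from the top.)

C A B F D E G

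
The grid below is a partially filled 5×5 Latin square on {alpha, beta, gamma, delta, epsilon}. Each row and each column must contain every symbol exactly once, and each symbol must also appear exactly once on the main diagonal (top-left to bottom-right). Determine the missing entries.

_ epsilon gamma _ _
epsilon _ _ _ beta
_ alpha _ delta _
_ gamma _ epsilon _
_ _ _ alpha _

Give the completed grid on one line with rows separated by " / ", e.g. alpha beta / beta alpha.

alpha epsilon gamma beta delta / epsilon delta alpha gamma beta / gamma alpha beta delta epsilon / beta gamma delta epsilon alpha / delta beta epsilon alpha gamma

At row 1, column 4: row 1 has {gamma,epsilon}; column 4 has {alpha,delta,epsilon}; that leaves beta.
At row 2, column 2: row 2 has {beta,epsilon}; column 2 has {alpha,gamma,epsilon}; the diagonal has {epsilon}; that leaves delta.
At row 2, column 3: row 2 has {beta,delta,epsilon}; column 3 has {gamma}; that leaves alpha.
At row 2, column 4: row 2 has {alpha,beta,delta,epsilon}; column 4 has {alpha,beta,delta,epsilon}; that leaves gamma.
At row 3, column 3: row 3 has {alpha,delta}; column 3 has {alpha,gamma}; the diagonal has {delta,epsilon}; that leaves beta.
At row 4, column 3: row 4 has {gamma,epsilon}; column 3 has {alpha,beta,gamma}; that leaves delta.
At row 4, column 5: row 4 has {gamma,delta,epsilon}; column 5 has {beta}; that leaves alpha.
At row 5, column 2: row 5 has {alpha}; column 2 has {alpha,gamma,delta,epsilon}; that leaves beta.
At row 5, column 3: row 5 has {alpha,beta}; column 3 has {alpha,beta,gamma,delta}; that leaves epsilon.
At row 5, column 5: row 5 has {alpha,beta,epsilon}; column 5 has {alpha,beta}; the diagonal has {beta,delta,epsilon}; that leaves gamma.
At row 1, column 1: row 1 has {beta,gamma,epsilon}; column 1 has {epsilon}; the diagonal has {beta,gamma,delta,epsilon}; that leaves alpha.
At row 1, column 5: row 1 has {alpha,beta,gamma,epsilon}; column 5 has {alpha,beta,gamma}; that leaves delta.
At row 3, column 1: row 3 has {alpha,beta,delta}; column 1 has {alpha,epsilon}; that leaves gamma.
At row 3, column 5: row 3 has {alpha,beta,gamma,delta}; column 5 has {alpha,beta,gamma,delta}; that leaves epsilon.
At row 4, column 1: row 4 has {alpha,gamma,delta,epsilon}; column 1 has {alpha,gamma,epsilon}; that leaves beta.
At row 5, column 1: row 5 has {alpha,beta,gamma,epsilon}; column 1 has {alpha,beta,gamma,epsilon}; that leaves delta.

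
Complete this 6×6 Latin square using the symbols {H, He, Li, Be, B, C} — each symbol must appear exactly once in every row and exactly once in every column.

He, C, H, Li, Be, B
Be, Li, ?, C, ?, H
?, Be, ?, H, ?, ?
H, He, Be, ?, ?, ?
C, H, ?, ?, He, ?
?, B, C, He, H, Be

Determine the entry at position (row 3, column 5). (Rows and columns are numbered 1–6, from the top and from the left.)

(r2,c5) = B
(r4,c4) = B
(r5,c4) = Be
(r5,c6) = Li
(r6,c1) = Li
(r2,c3) = He
(r3,c1) = B
(r3,c3) = Li
(r3,c5) = C

C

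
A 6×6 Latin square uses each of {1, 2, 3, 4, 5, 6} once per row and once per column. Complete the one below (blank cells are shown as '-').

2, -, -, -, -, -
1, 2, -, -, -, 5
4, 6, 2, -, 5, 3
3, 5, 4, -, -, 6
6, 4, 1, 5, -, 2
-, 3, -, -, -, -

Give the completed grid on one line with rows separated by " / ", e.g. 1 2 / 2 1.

2 1 5 3 6 4 / 1 2 3 6 4 5 / 4 6 2 1 5 3 / 3 5 4 2 1 6 / 6 4 1 5 3 2 / 5 3 6 4 2 1

(r1,c2) = 1
(r1,c6) = 4
(r3,c4) = 1
(r4,c4) = 2
(r4,c5) = 1
(r5,c5) = 3
(r6,c1) = 5
(r6,c3) = 6
(r6,c4) = 4
(r6,c5) = 2
(r6,c6) = 1
(r1,c5) = 6
(r2,c3) = 3
(r2,c4) = 6
(r2,c5) = 4
(r1,c3) = 5
(r1,c4) = 3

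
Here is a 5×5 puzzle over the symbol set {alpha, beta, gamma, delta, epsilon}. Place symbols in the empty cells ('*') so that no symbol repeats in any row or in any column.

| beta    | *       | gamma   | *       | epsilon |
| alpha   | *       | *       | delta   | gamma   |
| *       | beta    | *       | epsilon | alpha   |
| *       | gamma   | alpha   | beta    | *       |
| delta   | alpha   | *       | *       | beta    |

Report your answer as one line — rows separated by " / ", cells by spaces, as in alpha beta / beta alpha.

beta delta gamma alpha epsilon / alpha epsilon beta delta gamma / gamma beta delta epsilon alpha / epsilon gamma alpha beta delta / delta alpha epsilon gamma beta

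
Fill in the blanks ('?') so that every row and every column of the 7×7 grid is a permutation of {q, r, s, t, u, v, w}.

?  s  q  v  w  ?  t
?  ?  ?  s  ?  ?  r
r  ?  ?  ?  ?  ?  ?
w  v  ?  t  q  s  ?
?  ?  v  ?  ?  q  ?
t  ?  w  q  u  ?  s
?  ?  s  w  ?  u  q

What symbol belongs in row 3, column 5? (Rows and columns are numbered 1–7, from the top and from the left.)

At row 1, column 1: row 1 has {q,s,t,v,w}; column 1 has {r,t,w}; that leaves u.
At row 1, column 6: row 1 has {q,s,t,u,v,w}; column 6 has {q,s,u}; that leaves r.
At row 3, column 4: row 3 has {r}; column 4 has {q,s,t,v,w}; that leaves u.
At row 4, column 7: row 4 has {q,s,t,v,w}; column 7 has {q,r,s,t}; that leaves u.
At row 5, column 1: row 5 has {q,v}; column 1 has {r,t,u,w}; that leaves s.
At row 5, column 4: row 5 has {q,s,v}; column 4 has {q,s,t,u,v,w}; that leaves r.
At row 5, column 5: row 5 has {q,r,s,v}; column 5 has {q,u,w}; that leaves t.
At row 5, column 7: row 5 has {q,r,s,t,v}; column 7 has {q,r,s,t,u}; that leaves w.
At row 6, column 2: row 6 has {q,s,t,u,w}; column 2 has {s,v}; that leaves r.
At row 6, column 6: row 6 has {q,r,s,t,u,w}; column 6 has {q,r,s,u}; that leaves v.
At row 7, column 1: row 7 has {q,s,u,w}; column 1 has {r,s,t,u,w}; that leaves v.
At row 7, column 2: row 7 has {q,s,u,v,w}; column 2 has {r,s,v}; that leaves t.
At row 7, column 5: row 7 has {q,s,t,u,v,w}; column 5 has {q,t,u,w}; that leaves r.
At row 2, column 1: row 2 has {r,s}; column 1 has {r,s,t,u,v,w}; that leaves q.
At row 2, column 5: row 2 has {q,r,s}; column 5 has {q,r,t,u,w}; that leaves v.
At row 3, column 3: row 3 has {r,u}; column 3 has {q,s,v,w}; that leaves t.
At row 3, column 5: row 3 has {r,t,u}; column 5 has {q,r,t,u,v,w}; that leaves s.

s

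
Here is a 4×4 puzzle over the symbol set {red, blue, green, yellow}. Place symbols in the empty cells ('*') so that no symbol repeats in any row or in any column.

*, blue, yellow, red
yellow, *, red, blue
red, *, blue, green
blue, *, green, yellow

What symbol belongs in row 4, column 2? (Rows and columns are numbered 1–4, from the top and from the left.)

Cell (r1,c1): row 1 has {red,blue,yellow}; column 1 has {red,blue,yellow} → green.
Cell (r2,c2): row 2 has {red,blue,yellow}; column 2 has {blue} → green.
Cell (r3,c2): row 3 has {red,blue,green}; column 2 has {blue,green} → yellow.
Cell (r4,c2): row 4 has {blue,green,yellow}; column 2 has {blue,green,yellow} → red.

red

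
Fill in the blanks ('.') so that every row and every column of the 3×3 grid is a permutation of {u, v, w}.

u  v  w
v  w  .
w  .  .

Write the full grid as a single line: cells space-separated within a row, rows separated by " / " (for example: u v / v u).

(r2,c3): row 2 has {v,w}; column 3 has {w}, so it must be u.
(r3,c2): row 3 has {w}; column 2 has {v,w}, so it must be u.
(r3,c3): row 3 has {u,w}; column 3 has {u,w}, so it must be v.

u v w / v w u / w u v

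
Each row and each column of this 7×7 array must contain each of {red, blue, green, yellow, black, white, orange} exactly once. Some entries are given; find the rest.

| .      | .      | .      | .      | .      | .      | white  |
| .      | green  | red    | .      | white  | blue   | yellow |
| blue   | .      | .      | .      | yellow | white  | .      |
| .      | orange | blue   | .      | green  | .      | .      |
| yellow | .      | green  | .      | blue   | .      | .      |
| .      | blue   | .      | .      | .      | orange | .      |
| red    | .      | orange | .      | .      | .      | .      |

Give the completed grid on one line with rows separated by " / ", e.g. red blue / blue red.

green black yellow blue orange red white / orange green red black white blue yellow / blue red black green yellow white orange / white orange blue red green yellow black / yellow white green orange blue black red / black blue white yellow red orange green / red yellow orange white black green blue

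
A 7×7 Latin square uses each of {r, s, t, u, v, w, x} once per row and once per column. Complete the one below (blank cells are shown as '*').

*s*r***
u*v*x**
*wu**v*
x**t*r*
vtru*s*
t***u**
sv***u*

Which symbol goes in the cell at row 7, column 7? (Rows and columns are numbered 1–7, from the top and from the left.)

t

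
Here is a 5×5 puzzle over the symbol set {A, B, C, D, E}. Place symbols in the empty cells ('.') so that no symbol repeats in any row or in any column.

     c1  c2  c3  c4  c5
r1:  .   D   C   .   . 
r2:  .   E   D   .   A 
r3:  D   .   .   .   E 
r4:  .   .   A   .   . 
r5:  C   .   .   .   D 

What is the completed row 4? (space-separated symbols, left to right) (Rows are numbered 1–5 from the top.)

E B A D C

(r1,c5): row 1 has {C,D}; column 5 has {A,D,E}, so it must be B.
(r2,c1): row 2 has {A,D,E}; column 1 has {C,D}, so it must be B.
(r2,c4): row 2 has {A,B,D,E}; column 4 is empty so far, so it must be C.
(r3,c3): row 3 has {D,E}; column 3 has {A,C,D}, so it must be B.
(r3,c4): row 3 has {B,D,E}; column 4 has {C}, so it must be A.
(r4,c1): row 4 has {A}; column 1 has {B,C,D}, so it must be E.
(r4,c5): row 4 has {A,E}; column 5 has {A,B,D,E}, so it must be C.
(r5,c3): row 5 has {C,D}; column 3 has {A,B,C,D}, so it must be E.
(r5,c4): row 5 has {C,D,E}; column 4 has {A,C}, so it must be B.
(r1,c1): row 1 has {B,C,D}; column 1 has {B,C,D,E}, so it must be A.
(r1,c4): row 1 has {A,B,C,D}; column 4 has {A,B,C}, so it must be E.
(r3,c2): row 3 has {A,B,D,E}; column 2 has {D,E}, so it must be C.
(r4,c2): row 4 has {A,C,E}; column 2 has {C,D,E}, so it must be B.
(r4,c4): row 4 has {A,B,C,E}; column 4 has {A,B,C,E}, so it must be D.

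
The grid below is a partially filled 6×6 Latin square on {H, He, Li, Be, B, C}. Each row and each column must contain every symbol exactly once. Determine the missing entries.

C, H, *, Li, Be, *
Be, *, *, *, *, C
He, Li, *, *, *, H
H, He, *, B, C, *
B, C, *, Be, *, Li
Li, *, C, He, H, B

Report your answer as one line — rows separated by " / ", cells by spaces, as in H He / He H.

C H B Li Be He / Be B He H Li C / He Li Be C B H / H He Li B C Be / B C H Be He Li / Li Be C He H B

(r1,c6) = He
(r2,c2) = B
(r2,c4) = H
(r3,c4) = C
(r3,c5) = B
(r4,c6) = Be
(r5,c5) = He
(r6,c2) = Be
(r1,c3) = B
(r2,c5) = Li
(r3,c3) = Be
(r4,c3) = Li
(r5,c3) = H
(r2,c3) = He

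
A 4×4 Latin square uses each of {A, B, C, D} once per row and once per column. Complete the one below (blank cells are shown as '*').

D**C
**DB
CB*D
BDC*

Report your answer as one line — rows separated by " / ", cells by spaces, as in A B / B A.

D A B C / A C D B / C B A D / B D C A

At row 1, column 2: row 1 has {C,D}; column 2 has {B,D}; that leaves A.
At row 1, column 3: row 1 has {A,C,D}; column 3 has {C,D}; that leaves B.
At row 2, column 1: row 2 has {B,D}; column 1 has {B,C,D}; that leaves A.
At row 2, column 2: row 2 has {A,B,D}; column 2 has {A,B,D}; that leaves C.
At row 3, column 3: row 3 has {B,C,D}; column 3 has {B,C,D}; that leaves A.
At row 4, column 4: row 4 has {B,C,D}; column 4 has {B,C,D}; that leaves A.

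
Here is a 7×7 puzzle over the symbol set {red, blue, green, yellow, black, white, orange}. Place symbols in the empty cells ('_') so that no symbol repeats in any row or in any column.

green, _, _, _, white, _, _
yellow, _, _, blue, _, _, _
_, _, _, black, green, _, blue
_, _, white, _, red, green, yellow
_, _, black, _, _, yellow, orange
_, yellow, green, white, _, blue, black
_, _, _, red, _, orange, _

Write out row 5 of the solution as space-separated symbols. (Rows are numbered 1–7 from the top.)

Cell (r1,c7): row 1 has {green,white}; column 7 has {blue,yellow,black,orange} → red.
Cell (r4,c4): row 4 has {red,green,yellow,white}; column 4 has {red,blue,black,white} → orange.
Cell (r5,c4): row 5 has {yellow,black,orange}; column 4 has {red,blue,black,white,orange} → green.
Cell (r5,c5): row 5 has {green,yellow,black,orange}; column 5 has {red,green,white} → blue.
Cell (r6,c5): row 6 has {blue,green,yellow,black,white}; column 5 has {red,blue,green,white} → orange.
Cell (r1,c4): row 1 has {red,green,white}; column 4 has {red,blue,green,black,white,orange} → yellow.
Cell (r1,c6): row 1 has {red,green,yellow,white}; column 6 has {blue,green,yellow,orange} → black.
Cell (r2,c5): row 2 has {blue,yellow}; column 5 has {red,blue,green,white,orange} → black.
Cell (r6,c1): row 6 has {blue,green,yellow,black,white,orange}; column 1 has {green,yellow} → red.
Cell (r7,c5): row 7 has {red,orange}; column 5 has {red,blue,green,black,white,orange} → yellow.
Cell (r5,c1): row 5 has {blue,green,yellow,black,orange}; column 1 has {red,green,yellow} → white.
Cell (r5,c2): row 5 has {blue,green,yellow,black,white,orange}; column 2 has {yellow} → red.

white red black green blue yellow orange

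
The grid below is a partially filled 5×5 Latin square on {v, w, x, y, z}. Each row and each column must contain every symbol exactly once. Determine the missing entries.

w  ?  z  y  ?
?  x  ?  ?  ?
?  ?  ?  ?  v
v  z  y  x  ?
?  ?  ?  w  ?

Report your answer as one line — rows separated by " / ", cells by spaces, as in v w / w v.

w v z y x / z x w v y / y w x z v / v z y x w / x y v w z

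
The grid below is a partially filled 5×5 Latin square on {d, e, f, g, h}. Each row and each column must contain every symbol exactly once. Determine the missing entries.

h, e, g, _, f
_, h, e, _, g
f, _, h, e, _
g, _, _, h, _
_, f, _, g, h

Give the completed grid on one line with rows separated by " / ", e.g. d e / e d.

h e g d f / d h e f g / f g h e d / g d f h e / e f d g h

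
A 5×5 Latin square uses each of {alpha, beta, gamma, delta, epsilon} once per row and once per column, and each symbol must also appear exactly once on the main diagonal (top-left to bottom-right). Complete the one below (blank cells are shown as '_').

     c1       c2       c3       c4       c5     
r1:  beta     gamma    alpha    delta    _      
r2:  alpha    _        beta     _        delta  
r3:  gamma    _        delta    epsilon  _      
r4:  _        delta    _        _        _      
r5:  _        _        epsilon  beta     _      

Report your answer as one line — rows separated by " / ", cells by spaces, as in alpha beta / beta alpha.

(r1,c5) = epsilon
(r2,c2) = epsilon
(r2,c4) = gamma
(r4,c1) = epsilon
(r4,c3) = gamma
(r4,c4) = alpha
(r4,c5) = beta
(r5,c1) = delta
(r5,c2) = alpha
(r5,c5) = gamma
(r3,c2) = beta
(r3,c5) = alpha

beta gamma alpha delta epsilon / alpha epsilon beta gamma delta / gamma beta delta epsilon alpha / epsilon delta gamma alpha beta / delta alpha epsilon beta gamma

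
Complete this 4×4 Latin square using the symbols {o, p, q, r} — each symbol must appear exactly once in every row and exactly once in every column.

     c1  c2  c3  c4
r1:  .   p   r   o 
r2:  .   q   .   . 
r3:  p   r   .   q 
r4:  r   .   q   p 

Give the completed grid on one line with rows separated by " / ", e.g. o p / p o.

(r1,c1) = q
(r2,c1) = o
(r2,c3) = p
(r2,c4) = r
(r3,c3) = o
(r4,c2) = o

q p r o / o q p r / p r o q / r o q p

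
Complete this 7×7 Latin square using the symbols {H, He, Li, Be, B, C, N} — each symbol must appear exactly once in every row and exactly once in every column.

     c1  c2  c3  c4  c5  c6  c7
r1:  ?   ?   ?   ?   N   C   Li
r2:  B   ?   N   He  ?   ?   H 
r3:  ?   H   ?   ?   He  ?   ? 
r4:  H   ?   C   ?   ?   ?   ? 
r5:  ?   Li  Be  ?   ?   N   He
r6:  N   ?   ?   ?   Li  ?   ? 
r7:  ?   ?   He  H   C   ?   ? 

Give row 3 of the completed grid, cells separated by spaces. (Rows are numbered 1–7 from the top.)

Be H Li N He B C

(r2,c5): row 2 has {H,He,B,N}; column 5 has {He,Li,C,N}, so it must be Be.
(r2,c6): row 2 has {H,He,Be,B,N}; column 6 has {C,N}, so it must be Li.
(r4,c5): row 4 has {H,C}; column 5 has {He,Li,Be,C,N}, so it must be B.
(r5,c1): row 5 has {He,Li,Be,N}; column 1 has {H,B,N}, so it must be C.
(r5,c4): row 5 has {He,Li,Be,C,N}; column 4 has {H,He}, so it must be B.
(r5,c5): row 5 has {He,Li,Be,B,C,N}; column 5 has {He,Li,Be,B,C,N}, so it must be H.
(r1,c4): row 1 has {Li,C,N}; column 4 has {H,He,B}, so it must be Be.
(r2,c2): row 2 has {H,He,Li,Be,B,N}; column 2 has {H,Li}, so it must be C.
(r6,c4): row 6 has {Li,N}; column 4 has {H,He,Be,B}, so it must be C.
(r1,c1): row 1 has {Li,Be,C,N}; column 1 has {H,B,C,N}, so it must be He.
(r1,c2): row 1 has {He,Li,Be,C,N}; column 2 has {H,Li,C}, so it must be B.
(r1,c3): row 1 has {He,Li,Be,B,C,N}; column 3 has {He,Be,C,N}, so it must be H.
(r6,c3): row 6 has {Li,C,N}; column 3 has {H,He,Be,C,N}, so it must be B.
(r6,c7): row 6 has {Li,B,C,N}; column 7 has {H,He,Li}, so it must be Be.
(r3,c3): row 3 has {H,He}; column 3 has {H,He,Be,B,C,N}, so it must be Li.
(r3,c4): row 3 has {H,He,Li}; column 4 has {H,He,Be,B,C}, so it must be N.
(r4,c4): row 4 has {H,B,C}; column 4 has {H,He,Be,B,C,N}, so it must be Li.
(r4,c7): row 4 has {H,Li,B,C}; column 7 has {H,He,Li,Be}, so it must be N.
(r6,c2): row 6 has {Li,Be,B,C,N}; column 2 has {H,Li,B,C}, so it must be He.
(r6,c6): row 6 has {He,Li,Be,B,C,N}; column 6 has {Li,C,N}, so it must be H.
(r7,c7): row 7 has {H,He,C}; column 7 has {H,He,Li,Be,N}, so it must be B.
(r3,c1): row 3 has {H,He,Li,N}; column 1 has {H,He,B,C,N}, so it must be Be.
(r3,c6): row 3 has {H,He,Li,Be,N}; column 6 has {H,Li,C,N}, so it must be B.
(r3,c7): row 3 has {H,He,Li,Be,B,N}; column 7 has {H,He,Li,Be,B,N}, so it must be C.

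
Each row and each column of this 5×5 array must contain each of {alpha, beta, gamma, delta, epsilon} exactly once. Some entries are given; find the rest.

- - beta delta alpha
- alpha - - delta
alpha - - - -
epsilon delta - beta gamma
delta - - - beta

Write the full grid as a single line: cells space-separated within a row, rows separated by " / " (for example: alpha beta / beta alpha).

gamma epsilon beta delta alpha / beta alpha gamma epsilon delta / alpha beta delta gamma epsilon / epsilon delta alpha beta gamma / delta gamma epsilon alpha beta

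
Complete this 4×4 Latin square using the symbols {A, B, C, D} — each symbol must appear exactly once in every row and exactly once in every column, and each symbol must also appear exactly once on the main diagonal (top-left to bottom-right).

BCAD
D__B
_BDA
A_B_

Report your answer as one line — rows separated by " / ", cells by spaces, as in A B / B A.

B C A D / D A C B / C B D A / A D B C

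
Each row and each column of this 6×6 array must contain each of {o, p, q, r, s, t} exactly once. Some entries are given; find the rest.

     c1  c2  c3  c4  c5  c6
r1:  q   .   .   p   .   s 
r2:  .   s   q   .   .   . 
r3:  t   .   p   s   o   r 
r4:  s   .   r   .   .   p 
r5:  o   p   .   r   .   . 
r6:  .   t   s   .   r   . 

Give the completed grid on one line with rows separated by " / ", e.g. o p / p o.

q r o p t s / r s q o p t / t q p s o r / s o r t q p / o p t r s q / p t s q r o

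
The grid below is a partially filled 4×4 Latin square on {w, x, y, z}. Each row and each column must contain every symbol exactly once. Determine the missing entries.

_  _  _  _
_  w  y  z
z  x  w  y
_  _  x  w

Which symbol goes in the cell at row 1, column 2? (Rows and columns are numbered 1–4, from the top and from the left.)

At row 1, column 3: row 1 is empty so far; column 3 has {w,x,y}; that leaves z.
At row 1, column 4: row 1 has {z}; column 4 has {w,y,z}; that leaves x.
At row 2, column 1: row 2 has {w,y,z}; column 1 has {z}; that leaves x.
At row 4, column 1: row 4 has {w,x}; column 1 has {x,z}; that leaves y.
At row 4, column 2: row 4 has {w,x,y}; column 2 has {w,x}; that leaves z.
At row 1, column 1: row 1 has {x,z}; column 1 has {x,y,z}; that leaves w.
At row 1, column 2: row 1 has {w,x,z}; column 2 has {w,x,z}; that leaves y.

y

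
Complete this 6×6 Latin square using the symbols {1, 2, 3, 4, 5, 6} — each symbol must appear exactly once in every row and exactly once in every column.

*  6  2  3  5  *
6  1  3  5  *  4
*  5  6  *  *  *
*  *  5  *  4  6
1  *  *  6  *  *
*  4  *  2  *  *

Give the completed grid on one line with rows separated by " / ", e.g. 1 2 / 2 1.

(r1,c1) = 4
(r1,c6) = 1
(r2,c5) = 2
(r4,c4) = 1
(r5,c3) = 4
(r5,c5) = 3
(r6,c3) = 1
(r6,c5) = 6
(r3,c4) = 4
(r3,c5) = 1
(r5,c2) = 2
(r5,c6) = 5
(r6,c6) = 3
(r3,c6) = 2
(r4,c2) = 3
(r6,c1) = 5
(r3,c1) = 3
(r4,c1) = 2

4 6 2 3 5 1 / 6 1 3 5 2 4 / 3 5 6 4 1 2 / 2 3 5 1 4 6 / 1 2 4 6 3 5 / 5 4 1 2 6 3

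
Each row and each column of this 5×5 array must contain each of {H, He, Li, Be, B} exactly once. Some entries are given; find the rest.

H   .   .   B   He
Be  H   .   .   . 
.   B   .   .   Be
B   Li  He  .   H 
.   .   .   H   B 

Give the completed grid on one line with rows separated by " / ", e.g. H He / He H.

(r1,c2) = Be
(r1,c3) = Li
(r2,c3) = B
(r2,c5) = Li
(r3,c3) = H
(r4,c4) = Be
(r5,c2) = He
(r5,c3) = Be
(r2,c4) = He
(r3,c4) = Li
(r5,c1) = Li
(r3,c1) = He

H Be Li B He / Be H B He Li / He B H Li Be / B Li He Be H / Li He Be H B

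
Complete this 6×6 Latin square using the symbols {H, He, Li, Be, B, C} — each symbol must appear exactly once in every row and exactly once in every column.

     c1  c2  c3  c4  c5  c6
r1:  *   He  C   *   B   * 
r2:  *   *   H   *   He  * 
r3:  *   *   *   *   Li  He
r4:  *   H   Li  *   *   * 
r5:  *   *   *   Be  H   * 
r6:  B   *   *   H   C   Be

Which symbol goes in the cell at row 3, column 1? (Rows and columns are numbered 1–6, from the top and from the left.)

H

(r1,c4) = Li
(r1,c6) = H
(r4,c5) = Be
(r6,c2) = Li
(r6,c3) = He
(r1,c1) = Be
(r5,c3) = B
(r3,c3) = Be
(r5,c2) = C
(r5,c6) = Li
(r3,c2) = B
(r3,c4) = C
(r5,c1) = He
(r2,c2) = Be
(r2,c4) = B
(r2,c6) = C
(r3,c1) = H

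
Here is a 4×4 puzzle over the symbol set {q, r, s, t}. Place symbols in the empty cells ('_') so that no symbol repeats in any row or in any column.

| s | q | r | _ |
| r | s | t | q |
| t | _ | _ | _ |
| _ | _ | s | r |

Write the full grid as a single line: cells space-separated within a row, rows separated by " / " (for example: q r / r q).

At row 1, column 4: row 1 has {q,r,s}; column 4 has {q,r}; that leaves t.
At row 3, column 2: row 3 has {t}; column 2 has {q,s}; that leaves r.
At row 3, column 3: row 3 has {r,t}; column 3 has {r,s,t}; that leaves q.
At row 3, column 4: row 3 has {q,r,t}; column 4 has {q,r,t}; that leaves s.
At row 4, column 1: row 4 has {r,s}; column 1 has {r,s,t}; that leaves q.
At row 4, column 2: row 4 has {q,r,s}; column 2 has {q,r,s}; that leaves t.

s q r t / r s t q / t r q s / q t s r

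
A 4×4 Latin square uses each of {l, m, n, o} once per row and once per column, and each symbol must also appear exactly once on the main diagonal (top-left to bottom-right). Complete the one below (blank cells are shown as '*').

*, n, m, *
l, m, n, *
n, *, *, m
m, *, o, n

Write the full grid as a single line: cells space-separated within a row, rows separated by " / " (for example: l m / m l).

o n m l / l m n o / n o l m / m l o n

row 1 has {m,n}; column 1 has {l,m,n}; the diagonal has {m,n} — only o is left for (r1,c1).
row 1 has {m,n,o}; column 4 has {m,n} — only l is left for (r1,c4).
row 2 has {l,m,n}; column 4 has {l,m,n} — only o is left for (r2,c4).
row 3 has {m,n}; column 3 has {m,n,o}; the diagonal has {m,n,o} — only l is left for (r3,c3).
row 4 has {m,n,o}; column 2 has {m,n} — only l is left for (r4,c2).
row 3 has {l,m,n}; column 2 has {l,m,n} — only o is left for (r3,c2).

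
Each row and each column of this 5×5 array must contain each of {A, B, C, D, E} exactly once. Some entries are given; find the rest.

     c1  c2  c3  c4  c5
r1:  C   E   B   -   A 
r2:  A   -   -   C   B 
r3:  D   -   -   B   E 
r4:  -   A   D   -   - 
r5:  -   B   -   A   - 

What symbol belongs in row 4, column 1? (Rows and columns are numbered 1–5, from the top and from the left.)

(r1,c4) = D
(r2,c2) = D
(r2,c3) = E
(r3,c2) = C
(r3,c3) = A
(r4,c4) = E
(r4,c5) = C
(r5,c1) = E
(r5,c3) = C
(r5,c5) = D
(r4,c1) = B

B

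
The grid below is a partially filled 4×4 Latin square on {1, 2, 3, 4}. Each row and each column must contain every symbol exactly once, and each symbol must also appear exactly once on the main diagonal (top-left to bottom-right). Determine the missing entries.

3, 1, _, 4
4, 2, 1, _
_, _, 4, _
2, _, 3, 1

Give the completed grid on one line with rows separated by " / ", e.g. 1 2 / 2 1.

3 1 2 4 / 4 2 1 3 / 1 3 4 2 / 2 4 3 1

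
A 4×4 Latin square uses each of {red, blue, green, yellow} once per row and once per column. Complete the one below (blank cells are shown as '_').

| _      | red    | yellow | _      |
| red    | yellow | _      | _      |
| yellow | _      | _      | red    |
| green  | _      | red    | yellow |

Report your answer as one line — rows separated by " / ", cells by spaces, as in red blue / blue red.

blue red yellow green / red yellow green blue / yellow green blue red / green blue red yellow

(r1,c1) = blue
(r1,c4) = green
(r2,c4) = blue
(r4,c2) = blue
(r2,c3) = green
(r3,c2) = green
(r3,c3) = blue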